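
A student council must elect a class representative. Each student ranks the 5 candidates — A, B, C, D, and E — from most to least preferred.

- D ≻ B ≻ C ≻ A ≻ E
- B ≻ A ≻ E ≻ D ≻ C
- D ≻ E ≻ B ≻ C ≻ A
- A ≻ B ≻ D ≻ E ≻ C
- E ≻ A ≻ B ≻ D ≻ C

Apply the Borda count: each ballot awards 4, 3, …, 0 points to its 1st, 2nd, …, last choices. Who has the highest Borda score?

B

Borda scores:
  A: 1 + 3 + 0 + 4 + 3 = 11
  B: 3 + 4 + 2 + 3 + 2 = 14
  C: 2 + 0 + 1 + 0 + 0 = 3
  D: 4 + 1 + 4 + 2 + 1 = 12
  E: 0 + 2 + 3 + 1 + 4 = 10
B has the highest total.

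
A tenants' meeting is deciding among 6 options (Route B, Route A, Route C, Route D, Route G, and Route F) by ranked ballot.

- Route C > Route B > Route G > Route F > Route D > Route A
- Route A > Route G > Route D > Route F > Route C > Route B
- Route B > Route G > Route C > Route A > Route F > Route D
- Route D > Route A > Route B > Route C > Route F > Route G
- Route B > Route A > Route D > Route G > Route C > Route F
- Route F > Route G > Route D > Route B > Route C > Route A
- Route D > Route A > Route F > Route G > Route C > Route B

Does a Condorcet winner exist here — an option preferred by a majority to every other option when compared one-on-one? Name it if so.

None — there is no Condorcet winner

Head-to-head results (7 voters total):
Route B vs Route A: Route B wins 4–3.
Route B vs Route C: Route B wins 4–3.
Route B vs Route D: Route D wins 4–3.
Route B vs Route G: Route B wins 4–3.
Route B vs Route F: Route B wins 4–3.
Route A vs Route C: Route A wins 4–3.
Route A vs Route D: Route D wins 4–3.
Route A vs Route G: Route A wins 4–3.
Route A vs Route F: Route A wins 5–2.
Route C vs Route D: Route D wins 5–2.
Route C vs Route G: Route G wins 5–2.
Route C vs Route F: Route C wins 4–3.
Route D vs Route G: Route G wins 4–3.
Route D vs Route F: Route D wins 4–3.
Route G vs Route F: Route G wins 4–3.
No candidate beats all others: Route B beats Route G beats Route D beats Route B, a majority cycle.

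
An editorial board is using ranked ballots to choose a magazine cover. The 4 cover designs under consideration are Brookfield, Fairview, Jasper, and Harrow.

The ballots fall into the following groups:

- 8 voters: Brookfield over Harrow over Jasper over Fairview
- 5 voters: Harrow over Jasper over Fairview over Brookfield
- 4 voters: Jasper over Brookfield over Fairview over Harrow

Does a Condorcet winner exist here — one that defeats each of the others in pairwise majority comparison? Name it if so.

No Condorcet winner

Head-to-head results (17 voters total):
Brookfield vs Fairview: Brookfield wins 12–5.
Brookfield vs Jasper: Jasper wins 9–8.
Brookfield vs Harrow: Brookfield wins 12–5.
Fairview vs Jasper: Jasper wins 17–0.
Fairview vs Harrow: Harrow wins 13–4.
Jasper vs Harrow: Harrow wins 13–4.
No candidate beats all others: Brookfield beats Harrow beats Jasper beats Brookfield, a majority cycle.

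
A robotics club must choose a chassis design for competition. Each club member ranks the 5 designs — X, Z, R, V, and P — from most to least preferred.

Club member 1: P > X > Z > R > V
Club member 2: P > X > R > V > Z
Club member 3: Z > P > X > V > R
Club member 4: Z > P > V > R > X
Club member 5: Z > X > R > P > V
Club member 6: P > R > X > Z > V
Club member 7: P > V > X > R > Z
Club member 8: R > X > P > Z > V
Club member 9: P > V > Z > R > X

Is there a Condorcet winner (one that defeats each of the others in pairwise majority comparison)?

Head-to-head results (9 voters total):
X vs Z: X wins 5–4.
X vs R: X wins 5–4.
X vs V: X wins 6–3.
X vs P: P wins 7–2.
Z vs R: Z wins 5–4.
Z vs V: Z wins 6–3.
Z vs P: P wins 6–3.
R vs V: R wins 5–4.
R vs P: P wins 7–2.
V vs P: P wins 9–0.
P beats each rival — X (7–2), Z (6–3), R (7–2), V (9–0) — so P is the Condorcet winner.

Yes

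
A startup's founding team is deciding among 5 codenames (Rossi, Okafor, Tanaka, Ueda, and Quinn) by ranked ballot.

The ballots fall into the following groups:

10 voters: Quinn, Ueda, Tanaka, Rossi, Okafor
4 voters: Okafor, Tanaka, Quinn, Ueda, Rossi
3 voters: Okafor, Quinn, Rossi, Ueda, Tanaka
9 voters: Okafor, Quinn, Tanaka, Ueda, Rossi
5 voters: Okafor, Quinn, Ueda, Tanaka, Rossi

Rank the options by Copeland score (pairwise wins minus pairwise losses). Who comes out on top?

Okafor

Pairwise results:
  Rossi vs Okafor: Okafor wins 21–10.
  Rossi vs Tanaka: Tanaka wins 28–3.
  Rossi vs Ueda: Ueda wins 28–3.
  Rossi vs Quinn: Quinn wins 31–0.
  Okafor vs Tanaka: Okafor wins 21–10.
  Okafor vs Ueda: Okafor wins 21–10.
  Okafor vs Quinn: Okafor wins 21–10.
  Tanaka vs Ueda: Ueda wins 18–13.
  Tanaka vs Quinn: Quinn wins 27–4.
  Ueda vs Quinn: Quinn wins 31–0.
Copeland scores (wins − losses):
  Rossi: 0 − 4 = -4
  Okafor: 4 − 0 = 4
  Tanaka: 1 − 3 = -2
  Ueda: 2 − 2 = 0
  Quinn: 3 − 1 = 2
Okafor has the best Copeland score.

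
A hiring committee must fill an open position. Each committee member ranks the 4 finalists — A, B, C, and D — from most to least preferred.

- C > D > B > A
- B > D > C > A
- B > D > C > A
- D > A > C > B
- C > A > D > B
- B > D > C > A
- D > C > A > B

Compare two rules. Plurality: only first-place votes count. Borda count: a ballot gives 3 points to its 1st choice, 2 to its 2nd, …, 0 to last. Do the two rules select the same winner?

No

Plurality first-place counts: A 0, B 3, C 2, D 2 → B.
Borda totals: A 5, B 10, C 12, D 15 → D.
The two rules disagree: plurality picks B, Borda picks D.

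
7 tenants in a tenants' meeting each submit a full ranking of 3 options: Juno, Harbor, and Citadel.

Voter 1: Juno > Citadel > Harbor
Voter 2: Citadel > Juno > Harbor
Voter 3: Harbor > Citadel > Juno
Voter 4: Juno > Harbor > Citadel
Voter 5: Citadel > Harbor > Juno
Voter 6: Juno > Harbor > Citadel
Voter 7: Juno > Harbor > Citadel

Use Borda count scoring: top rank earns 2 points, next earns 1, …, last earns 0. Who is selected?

Juno

Borda scores:
  Juno: 2 + 1 + 0 + 2 + 0 + 2 + 2 = 9
  Harbor: 0 + 0 + 2 + 1 + 1 + 1 + 1 = 6
  Citadel: 1 + 2 + 1 + 0 + 2 + 0 + 0 = 6
Juno has the highest total.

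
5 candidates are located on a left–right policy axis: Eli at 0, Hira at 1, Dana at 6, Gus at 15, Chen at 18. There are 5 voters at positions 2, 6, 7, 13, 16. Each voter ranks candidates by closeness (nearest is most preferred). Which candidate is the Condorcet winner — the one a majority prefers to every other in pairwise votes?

Dana

With single-peaked preferences on a line, the Condorcet winner is the candidate closest to the median voter.
The median voter (position 7) is closest to Dana at 6.
Check: Dana vs Eli — voters closer to Dana: 4 of 5.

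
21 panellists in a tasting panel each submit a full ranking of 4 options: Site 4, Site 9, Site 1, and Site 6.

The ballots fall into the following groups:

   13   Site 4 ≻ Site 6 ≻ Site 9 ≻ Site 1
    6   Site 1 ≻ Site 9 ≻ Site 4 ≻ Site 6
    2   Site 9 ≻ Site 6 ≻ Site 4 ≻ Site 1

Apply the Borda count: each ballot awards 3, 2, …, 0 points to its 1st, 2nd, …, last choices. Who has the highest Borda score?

Borda scores:
  Site 4: 13·3 + 6·1 + 2·1 = 47
  Site 9: 13·1 + 6·2 + 2·3 = 31
  Site 1: 13·0 + 6·3 + 2·0 = 18
  Site 6: 13·2 + 6·0 + 2·2 = 30
Site 4 has the highest total.

Site 4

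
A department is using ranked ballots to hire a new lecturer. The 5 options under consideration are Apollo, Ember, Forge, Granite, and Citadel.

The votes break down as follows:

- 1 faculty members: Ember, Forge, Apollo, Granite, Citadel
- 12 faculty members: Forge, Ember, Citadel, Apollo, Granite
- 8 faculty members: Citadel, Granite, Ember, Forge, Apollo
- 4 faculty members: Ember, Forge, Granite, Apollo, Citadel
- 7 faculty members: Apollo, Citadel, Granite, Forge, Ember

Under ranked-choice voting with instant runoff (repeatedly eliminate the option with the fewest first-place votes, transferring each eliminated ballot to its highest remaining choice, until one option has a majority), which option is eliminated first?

Granite

Round 1: Forge 12, Citadel 8, Apollo 7, Ember 5, Granite 0. Granite has the fewest and is eliminated.
Round 2: Forge 12, Citadel 8, Apollo 7, Ember 5. Ember has the fewest and is eliminated.
Round 3: Forge 17, Citadel 8, Apollo 7. Forge has a majority.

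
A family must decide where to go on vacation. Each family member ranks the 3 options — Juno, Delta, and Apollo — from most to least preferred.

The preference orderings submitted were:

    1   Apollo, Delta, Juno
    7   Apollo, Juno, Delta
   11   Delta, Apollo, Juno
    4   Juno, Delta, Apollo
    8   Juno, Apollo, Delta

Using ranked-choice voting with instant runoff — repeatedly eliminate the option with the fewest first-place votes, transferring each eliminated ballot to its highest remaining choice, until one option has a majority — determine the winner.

Juno

Round 1: Juno 12, Delta 11, Apollo 8. Apollo has the fewest and is eliminated.
Round 2: Juno 19, Delta 12. Juno has a majority.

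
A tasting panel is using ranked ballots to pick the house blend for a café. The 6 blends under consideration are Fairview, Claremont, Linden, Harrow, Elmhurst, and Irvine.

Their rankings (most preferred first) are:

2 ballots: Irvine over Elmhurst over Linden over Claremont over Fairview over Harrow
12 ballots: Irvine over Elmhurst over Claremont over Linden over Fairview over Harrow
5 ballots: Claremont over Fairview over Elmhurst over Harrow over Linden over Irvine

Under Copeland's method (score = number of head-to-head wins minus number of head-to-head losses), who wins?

Irvine

Pairwise results:
  Fairview vs Claremont: Claremont wins 19–0.
  Fairview vs Linden: Linden wins 14–5.
  Fairview vs Harrow: Fairview wins 19–0.
  Fairview vs Elmhurst: Elmhurst wins 14–5.
  Fairview vs Irvine: Irvine wins 14–5.
  Claremont vs Linden: Claremont wins 17–2.
  Claremont vs Harrow: Claremont wins 19–0.
  Claremont vs Elmhurst: Elmhurst wins 14–5.
  Claremont vs Irvine: Irvine wins 14–5.
  Linden vs Harrow: Linden wins 14–5.
  Linden vs Elmhurst: Elmhurst wins 19–0.
  Linden vs Irvine: Irvine wins 14–5.
  Harrow vs Elmhurst: Elmhurst wins 19–0.
  Harrow vs Irvine: Irvine wins 14–5.
  Elmhurst vs Irvine: Irvine wins 14–5.
Copeland scores (wins − losses):
  Fairview: 1 − 4 = -3
  Claremont: 3 − 2 = 1
  Linden: 2 − 3 = -1
  Harrow: 0 − 5 = -5
  Elmhurst: 4 − 1 = 3
  Irvine: 5 − 0 = 5
Irvine has the best Copeland score.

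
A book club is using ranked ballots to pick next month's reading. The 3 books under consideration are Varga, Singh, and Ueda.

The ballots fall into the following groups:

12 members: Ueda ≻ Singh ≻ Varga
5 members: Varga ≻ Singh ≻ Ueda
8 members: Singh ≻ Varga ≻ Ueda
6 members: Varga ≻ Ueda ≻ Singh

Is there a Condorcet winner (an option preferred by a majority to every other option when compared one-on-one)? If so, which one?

None — there is no Condorcet winner

Head-to-head results (31 voters total):
Varga vs Singh: Singh wins 20–11.
Varga vs Ueda: Varga wins 19–12.
Singh vs Ueda: Ueda wins 18–13.
No candidate beats all others: Varga beats Ueda beats Singh beats Varga, a majority cycle.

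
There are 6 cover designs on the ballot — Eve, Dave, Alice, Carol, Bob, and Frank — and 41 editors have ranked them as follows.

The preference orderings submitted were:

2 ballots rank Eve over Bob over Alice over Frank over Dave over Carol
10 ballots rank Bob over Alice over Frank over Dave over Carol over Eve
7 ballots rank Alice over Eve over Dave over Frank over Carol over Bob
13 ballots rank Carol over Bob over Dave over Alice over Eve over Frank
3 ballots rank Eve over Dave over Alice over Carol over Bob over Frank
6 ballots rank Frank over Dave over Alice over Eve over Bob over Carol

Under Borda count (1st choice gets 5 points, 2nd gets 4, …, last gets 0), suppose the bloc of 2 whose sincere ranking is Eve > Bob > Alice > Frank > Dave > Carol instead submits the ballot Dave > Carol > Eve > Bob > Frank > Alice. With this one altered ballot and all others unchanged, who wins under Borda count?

Alice

Borda totals with the altered ballot: Eve 74, Dave 126, Alice 128, Carol 96, Bob 115, Frank 76.
The winner is unchanged: still Alice.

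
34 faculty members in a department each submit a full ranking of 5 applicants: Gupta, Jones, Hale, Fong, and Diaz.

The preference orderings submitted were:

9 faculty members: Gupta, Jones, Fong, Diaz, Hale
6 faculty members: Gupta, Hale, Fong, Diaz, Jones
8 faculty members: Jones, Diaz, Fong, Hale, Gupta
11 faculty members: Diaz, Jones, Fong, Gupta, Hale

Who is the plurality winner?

First-place vote totals:
  Gupta: 15
  Jones: 8
  Hale: 0
  Fong: 0
  Diaz: 11
Gupta has the most first-place votes.

Gupta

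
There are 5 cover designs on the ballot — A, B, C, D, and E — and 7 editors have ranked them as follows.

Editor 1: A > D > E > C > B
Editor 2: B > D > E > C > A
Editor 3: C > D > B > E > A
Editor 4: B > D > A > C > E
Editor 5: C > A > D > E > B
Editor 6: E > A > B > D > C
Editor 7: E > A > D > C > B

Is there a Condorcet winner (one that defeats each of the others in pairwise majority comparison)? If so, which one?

No Condorcet winner

Head-to-head results (7 voters total):
A vs B: A wins 4–3.
A vs C: A wins 4–3.
A vs D: A wins 4–3.
A vs E: E wins 4–3.
B vs C: C wins 4–3.
B vs D: D wins 4–3.
B vs E: E wins 4–3.
C vs D: D wins 5–2.
C vs E: E wins 4–3.
D vs E: D wins 5–2.
No candidate beats all others: A beats D beats E beats A, a majority cycle.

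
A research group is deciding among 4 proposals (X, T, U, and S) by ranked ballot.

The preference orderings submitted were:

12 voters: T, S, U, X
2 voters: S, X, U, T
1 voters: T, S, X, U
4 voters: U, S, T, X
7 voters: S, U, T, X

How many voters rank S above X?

26

Ballots ranking S above X: 12+2+1+4+7 = 26.
Ballots ranking X above S: 0.
So 26 of 26 voters prefer S to X.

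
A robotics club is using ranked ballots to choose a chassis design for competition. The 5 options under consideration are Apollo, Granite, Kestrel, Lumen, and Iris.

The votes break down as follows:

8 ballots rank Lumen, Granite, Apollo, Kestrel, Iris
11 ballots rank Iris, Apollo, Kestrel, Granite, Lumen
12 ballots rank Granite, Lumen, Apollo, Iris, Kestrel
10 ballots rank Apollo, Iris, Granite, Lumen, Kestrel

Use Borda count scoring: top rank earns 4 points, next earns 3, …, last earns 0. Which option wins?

Apollo

Borda scores:
  Apollo: 8·2 + 11·3 + 12·2 + 10·4 = 113
  Granite: 8·3 + 11·1 + 12·4 + 10·2 = 103
  Kestrel: 8·1 + 11·2 + 12·0 + 10·0 = 30
  Lumen: 8·4 + 11·0 + 12·3 + 10·1 = 78
  Iris: 8·0 + 11·4 + 12·1 + 10·3 = 86
Apollo has the highest total.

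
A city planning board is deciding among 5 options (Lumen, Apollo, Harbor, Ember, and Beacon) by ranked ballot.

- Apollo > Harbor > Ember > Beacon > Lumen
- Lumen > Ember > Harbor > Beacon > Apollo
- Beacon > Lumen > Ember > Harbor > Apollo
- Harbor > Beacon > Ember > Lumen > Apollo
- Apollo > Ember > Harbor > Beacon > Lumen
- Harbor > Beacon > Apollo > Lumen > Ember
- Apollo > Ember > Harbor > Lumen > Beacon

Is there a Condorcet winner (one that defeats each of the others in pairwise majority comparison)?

Head-to-head results (7 voters total):
Lumen vs Apollo: Apollo wins 4–3.
Lumen vs Harbor: Harbor wins 5–2.
Lumen vs Ember: Ember wins 4–3.
Lumen vs Beacon: Beacon wins 5–2.
Apollo vs Harbor: Harbor wins 4–3.
Apollo vs Ember: Apollo wins 4–3.
Apollo vs Beacon: Beacon wins 4–3.
Harbor vs Ember: Ember wins 4–3.
Harbor vs Beacon: Harbor wins 6–1.
Ember vs Beacon: Ember wins 4–3.
No candidate beats all others: Apollo beats Ember beats Harbor beats Apollo, a majority cycle.

No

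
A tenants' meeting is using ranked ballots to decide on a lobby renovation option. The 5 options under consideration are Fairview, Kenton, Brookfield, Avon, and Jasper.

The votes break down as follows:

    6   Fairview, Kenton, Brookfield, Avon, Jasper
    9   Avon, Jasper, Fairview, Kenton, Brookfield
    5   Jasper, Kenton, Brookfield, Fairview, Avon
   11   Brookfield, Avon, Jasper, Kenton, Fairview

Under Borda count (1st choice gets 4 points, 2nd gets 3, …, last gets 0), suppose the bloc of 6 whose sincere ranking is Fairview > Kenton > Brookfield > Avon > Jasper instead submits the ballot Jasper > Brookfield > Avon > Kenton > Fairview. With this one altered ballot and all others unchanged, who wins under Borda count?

Borda totals with the altered ballot: Fairview 23, Kenton 41, Brookfield 72, Avon 81, Jasper 93.
The switch changes the winner from Avon to Jasper.

Jasper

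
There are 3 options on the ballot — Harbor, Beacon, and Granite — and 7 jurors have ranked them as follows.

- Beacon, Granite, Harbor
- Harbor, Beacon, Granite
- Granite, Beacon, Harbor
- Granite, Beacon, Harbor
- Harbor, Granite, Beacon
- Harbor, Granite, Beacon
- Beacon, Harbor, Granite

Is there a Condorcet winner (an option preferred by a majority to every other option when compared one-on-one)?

No

Head-to-head results (7 voters total):
Harbor vs Beacon: Beacon wins 4–3.
Harbor vs Granite: Harbor wins 4–3.
Beacon vs Granite: Granite wins 4–3.
No candidate beats all others: Harbor beats Granite beats Beacon beats Harbor, a majority cycle.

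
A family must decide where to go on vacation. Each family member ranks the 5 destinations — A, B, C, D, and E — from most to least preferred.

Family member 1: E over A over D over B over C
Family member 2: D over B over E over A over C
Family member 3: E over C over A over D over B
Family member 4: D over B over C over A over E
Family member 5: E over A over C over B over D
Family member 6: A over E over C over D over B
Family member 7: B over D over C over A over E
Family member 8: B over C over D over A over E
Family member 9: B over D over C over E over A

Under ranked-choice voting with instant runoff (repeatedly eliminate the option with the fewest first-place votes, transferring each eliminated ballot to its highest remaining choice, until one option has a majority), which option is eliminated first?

C

Round 1: B 3, E 3, D 2, A 1, C 0. C has the fewest and is eliminated.
Round 2: B 3, E 3, D 2, A 1. A has the fewest and is eliminated.
Round 3: E 4, B 3, D 2. D has the fewest and is eliminated.
Round 4: B 5, E 4. B has a majority.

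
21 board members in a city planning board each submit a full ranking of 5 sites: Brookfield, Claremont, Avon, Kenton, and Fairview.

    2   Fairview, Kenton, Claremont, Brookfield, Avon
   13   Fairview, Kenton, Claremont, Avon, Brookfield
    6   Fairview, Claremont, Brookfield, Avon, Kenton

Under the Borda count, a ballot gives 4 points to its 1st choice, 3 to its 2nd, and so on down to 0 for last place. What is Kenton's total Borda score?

45

Borda scores:
  Brookfield: 2·1 + 13·0 + 6·2 = 14
  Claremont: 2·2 + 13·2 + 6·3 = 48
  Avon: 2·0 + 13·1 + 6·1 = 19
  Kenton: 2·3 + 13·3 + 6·0 = 45
  Fairview: 2·4 + 13·4 + 6·4 = 84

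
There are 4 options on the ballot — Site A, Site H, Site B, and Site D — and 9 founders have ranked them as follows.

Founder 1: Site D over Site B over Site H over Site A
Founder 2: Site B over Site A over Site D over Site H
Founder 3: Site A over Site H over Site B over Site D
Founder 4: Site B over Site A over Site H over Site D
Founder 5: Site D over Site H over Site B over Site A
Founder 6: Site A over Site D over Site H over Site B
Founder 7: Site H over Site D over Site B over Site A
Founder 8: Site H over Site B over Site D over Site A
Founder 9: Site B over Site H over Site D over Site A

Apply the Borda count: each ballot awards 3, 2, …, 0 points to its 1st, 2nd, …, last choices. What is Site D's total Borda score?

13

Borda scores:
  Site A: 0 + 2 + 3 + 2 + 0 + 3 + 0 + 0 + 0 = 10
  Site H: 1 + 0 + 2 + 1 + 2 + 1 + 3 + 3 + 2 = 15
  Site B: 2 + 3 + 1 + 3 + 1 + 0 + 1 + 2 + 3 = 16
  Site D: 3 + 1 + 0 + 0 + 3 + 2 + 2 + 1 + 1 = 13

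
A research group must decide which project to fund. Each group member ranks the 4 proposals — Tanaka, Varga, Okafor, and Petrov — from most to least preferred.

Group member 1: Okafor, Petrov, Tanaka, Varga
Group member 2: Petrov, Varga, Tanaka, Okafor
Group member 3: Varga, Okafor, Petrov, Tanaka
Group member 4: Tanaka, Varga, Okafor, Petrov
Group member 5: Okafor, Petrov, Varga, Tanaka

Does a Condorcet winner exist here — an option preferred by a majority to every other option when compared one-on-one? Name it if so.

No Condorcet winner

Head-to-head results (5 voters total):
Tanaka vs Varga: Varga wins 3–2.
Tanaka vs Okafor: Okafor wins 3–2.
Tanaka vs Petrov: Petrov wins 4–1.
Varga vs Okafor: Varga wins 3–2.
Varga vs Petrov: Petrov wins 3–2.
Okafor vs Petrov: Okafor wins 4–1.
No candidate beats all others: Varga beats Okafor beats Petrov beats Varga, a majority cycle.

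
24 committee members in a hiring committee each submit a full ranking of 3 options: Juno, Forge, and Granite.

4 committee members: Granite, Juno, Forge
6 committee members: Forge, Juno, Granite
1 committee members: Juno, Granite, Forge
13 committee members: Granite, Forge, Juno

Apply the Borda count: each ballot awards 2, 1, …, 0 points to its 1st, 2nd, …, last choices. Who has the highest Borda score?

Granite

Borda scores:
  Juno: 4·1 + 6·1 + 2 + 13·0 = 12
  Forge: 4·0 + 6·2 + 0 + 13·1 = 25
  Granite: 4·2 + 6·0 + 1 + 13·2 = 35
Granite has the highest total.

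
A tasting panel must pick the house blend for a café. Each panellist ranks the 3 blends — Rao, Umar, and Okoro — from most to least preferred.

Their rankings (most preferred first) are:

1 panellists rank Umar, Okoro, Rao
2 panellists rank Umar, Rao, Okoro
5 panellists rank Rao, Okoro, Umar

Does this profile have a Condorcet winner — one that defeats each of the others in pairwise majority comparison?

Yes

Head-to-head results (8 voters total):
Rao vs Umar: Rao wins 5–3.
Rao vs Okoro: Rao wins 7–1.
Umar vs Okoro: Okoro wins 5–3.
Rao beats each rival — Umar (5–3), Okoro (7–1) — so Rao is the Condorcet winner.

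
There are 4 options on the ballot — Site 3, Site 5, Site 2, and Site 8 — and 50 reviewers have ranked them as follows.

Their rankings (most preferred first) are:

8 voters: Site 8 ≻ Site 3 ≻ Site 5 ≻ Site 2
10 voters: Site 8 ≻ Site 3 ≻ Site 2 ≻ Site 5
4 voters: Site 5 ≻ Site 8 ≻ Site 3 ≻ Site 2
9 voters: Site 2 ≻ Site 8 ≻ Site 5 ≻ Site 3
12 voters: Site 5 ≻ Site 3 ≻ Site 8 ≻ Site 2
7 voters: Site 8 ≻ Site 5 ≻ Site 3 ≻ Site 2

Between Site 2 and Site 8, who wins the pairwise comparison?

Ballots ranking Site 2 above Site 8: 9.
Ballots ranking Site 8 above Site 2: 8+10+4+12+7 = 41.
Site 8 wins the head-to-head, 41–9.

Site 8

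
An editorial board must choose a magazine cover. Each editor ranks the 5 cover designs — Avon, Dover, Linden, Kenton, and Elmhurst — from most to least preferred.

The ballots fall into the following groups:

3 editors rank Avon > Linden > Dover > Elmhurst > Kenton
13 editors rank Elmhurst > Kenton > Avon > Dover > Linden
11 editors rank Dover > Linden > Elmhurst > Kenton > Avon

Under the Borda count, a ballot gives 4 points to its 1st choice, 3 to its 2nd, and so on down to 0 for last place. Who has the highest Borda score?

Borda scores:
  Avon: 3·4 + 13·2 + 11·0 = 38
  Dover: 3·2 + 13·1 + 11·4 = 63
  Linden: 3·3 + 13·0 + 11·3 = 42
  Kenton: 3·0 + 13·3 + 11·1 = 50
  Elmhurst: 3·1 + 13·4 + 11·2 = 77
Elmhurst has the highest total.

Elmhurst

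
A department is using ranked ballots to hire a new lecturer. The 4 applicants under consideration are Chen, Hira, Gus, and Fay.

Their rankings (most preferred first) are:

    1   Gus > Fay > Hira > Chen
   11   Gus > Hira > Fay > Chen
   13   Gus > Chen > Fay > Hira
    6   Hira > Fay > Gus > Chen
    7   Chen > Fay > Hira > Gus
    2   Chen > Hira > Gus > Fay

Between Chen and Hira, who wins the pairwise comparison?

Chen

Ballots ranking Chen above Hira: 13+7+2 = 22.
Ballots ranking Hira above Chen: 1+11+6 = 18.
Chen wins the head-to-head, 22–18.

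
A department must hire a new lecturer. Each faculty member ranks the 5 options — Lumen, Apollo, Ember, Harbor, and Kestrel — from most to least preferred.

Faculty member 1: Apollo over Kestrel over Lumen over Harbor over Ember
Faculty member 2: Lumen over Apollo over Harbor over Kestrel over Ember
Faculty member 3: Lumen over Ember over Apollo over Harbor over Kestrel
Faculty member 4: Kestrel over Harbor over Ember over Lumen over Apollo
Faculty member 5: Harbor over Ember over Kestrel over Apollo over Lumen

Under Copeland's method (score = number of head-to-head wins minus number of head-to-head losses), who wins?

Lumen

Pairwise results:
  Lumen vs Apollo: Lumen wins 3–2.
  Lumen vs Ember: Lumen wins 3–2.
  Lumen vs Harbor: Lumen wins 3–2.
  Lumen vs Kestrel: Kestrel wins 3–2.
  Apollo vs Ember: Ember wins 3–2.
  Apollo vs Harbor: Apollo wins 3–2.
  Apollo vs Kestrel: Apollo wins 3–2.
  Ember vs Harbor: Harbor wins 4–1.
  Ember vs Kestrel: Kestrel wins 3–2.
  Harbor vs Kestrel: Harbor wins 3–2.
Copeland scores (wins − losses):
  Lumen: 3 − 1 = 2
  Apollo: 2 − 2 = 0
  Ember: 1 − 3 = -2
  Harbor: 2 − 2 = 0
  Kestrel: 2 − 2 = 0
Lumen has the best Copeland score.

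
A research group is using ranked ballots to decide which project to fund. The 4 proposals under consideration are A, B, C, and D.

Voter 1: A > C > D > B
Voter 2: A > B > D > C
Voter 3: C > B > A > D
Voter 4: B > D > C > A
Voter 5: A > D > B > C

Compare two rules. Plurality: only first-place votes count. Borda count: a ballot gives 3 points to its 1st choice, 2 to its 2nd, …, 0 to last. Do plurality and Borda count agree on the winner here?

Yes

Plurality first-place counts: A 3, B 1, C 1, D 0 → A.
Borda totals: A 10, B 8, C 6, D 6 → A.
The two rules agree on A.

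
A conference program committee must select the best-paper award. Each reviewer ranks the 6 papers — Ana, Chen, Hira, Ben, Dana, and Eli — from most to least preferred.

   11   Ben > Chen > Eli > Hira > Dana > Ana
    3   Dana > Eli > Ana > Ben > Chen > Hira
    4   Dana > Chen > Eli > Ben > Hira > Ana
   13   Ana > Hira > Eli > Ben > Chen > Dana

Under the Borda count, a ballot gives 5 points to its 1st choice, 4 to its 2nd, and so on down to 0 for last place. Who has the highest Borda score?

Eli

Borda scores:
  Ana: 11·0 + 3·3 + 4·0 + 13·5 = 74
  Chen: 11·4 + 3·1 + 4·4 + 13·1 = 76
  Hira: 11·2 + 3·0 + 4·1 + 13·4 = 78
  Ben: 11·5 + 3·2 + 4·2 + 13·2 = 95
  Dana: 11·1 + 3·5 + 4·5 + 13·0 = 46
  Eli: 11·3 + 3·4 + 4·3 + 13·3 = 96
Eli has the highest total.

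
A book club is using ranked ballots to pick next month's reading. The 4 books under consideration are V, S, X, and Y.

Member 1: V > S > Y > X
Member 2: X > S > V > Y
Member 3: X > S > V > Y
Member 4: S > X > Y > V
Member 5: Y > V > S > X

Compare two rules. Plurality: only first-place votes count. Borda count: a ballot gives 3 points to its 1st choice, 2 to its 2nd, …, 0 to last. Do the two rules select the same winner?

No

Plurality first-place counts: V 1, S 1, X 2, Y 1 → X.
Borda totals: V 7, S 10, X 8, Y 5 → S.
The two rules disagree: plurality picks X, Borda picks S.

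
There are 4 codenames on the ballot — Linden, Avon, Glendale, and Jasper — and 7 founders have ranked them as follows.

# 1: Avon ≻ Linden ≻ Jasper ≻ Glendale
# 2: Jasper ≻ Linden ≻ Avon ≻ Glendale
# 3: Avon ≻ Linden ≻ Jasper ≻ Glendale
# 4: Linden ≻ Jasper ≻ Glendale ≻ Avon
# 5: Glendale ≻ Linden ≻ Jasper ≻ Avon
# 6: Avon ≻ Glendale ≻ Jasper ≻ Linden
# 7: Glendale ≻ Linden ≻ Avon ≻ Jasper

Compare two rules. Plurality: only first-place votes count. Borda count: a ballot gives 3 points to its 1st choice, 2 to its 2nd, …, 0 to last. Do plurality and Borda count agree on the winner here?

No

Plurality first-place counts: Linden 1, Avon 3, Glendale 2, Jasper 1 → Avon.
Borda totals: Linden 13, Avon 11, Glendale 9, Jasper 9 → Linden.
The two rules disagree: plurality picks Avon, Borda picks Linden.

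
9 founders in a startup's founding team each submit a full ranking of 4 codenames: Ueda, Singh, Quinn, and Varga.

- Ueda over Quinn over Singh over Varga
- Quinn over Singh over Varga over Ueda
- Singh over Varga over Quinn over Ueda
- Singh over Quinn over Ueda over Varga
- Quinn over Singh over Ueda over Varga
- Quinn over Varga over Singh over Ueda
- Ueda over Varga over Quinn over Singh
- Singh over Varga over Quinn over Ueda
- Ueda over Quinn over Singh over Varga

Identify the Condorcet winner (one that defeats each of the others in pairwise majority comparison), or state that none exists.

Head-to-head results (9 voters total):
Ueda vs Singh: Singh wins 6–3.
Ueda vs Quinn: Quinn wins 6–3.
Ueda vs Varga: Ueda wins 5–4.
Singh vs Quinn: Quinn wins 6–3.
Singh vs Varga: Singh wins 7–2.
Quinn vs Varga: Quinn wins 6–3.
Quinn beats each rival — Ueda (6–3), Singh (6–3), Varga (6–3) — so Quinn is the Condorcet winner.

Quinn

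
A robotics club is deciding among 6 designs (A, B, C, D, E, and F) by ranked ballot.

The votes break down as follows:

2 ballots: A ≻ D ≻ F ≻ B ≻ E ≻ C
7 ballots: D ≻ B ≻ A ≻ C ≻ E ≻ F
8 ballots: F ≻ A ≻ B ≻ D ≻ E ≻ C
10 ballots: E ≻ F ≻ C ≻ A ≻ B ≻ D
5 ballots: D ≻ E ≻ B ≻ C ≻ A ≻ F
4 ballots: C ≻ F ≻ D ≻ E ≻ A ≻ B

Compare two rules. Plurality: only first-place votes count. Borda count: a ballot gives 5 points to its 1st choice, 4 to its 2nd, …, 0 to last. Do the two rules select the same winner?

Plurality first-place counts: A 2, B 0, C 4, D 12, E 10, F 8 → D.
Borda totals: A 92, B 81, C 74, D 96, E 95, F 102 → F.
The two rules disagree: plurality picks D, Borda picks F.

No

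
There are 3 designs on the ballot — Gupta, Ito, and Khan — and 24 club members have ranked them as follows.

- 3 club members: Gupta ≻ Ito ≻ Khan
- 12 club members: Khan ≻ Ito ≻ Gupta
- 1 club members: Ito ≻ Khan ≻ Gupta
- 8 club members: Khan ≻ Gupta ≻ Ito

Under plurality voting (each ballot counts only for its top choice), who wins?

Khan

First-place vote totals:
  Gupta: 3
  Ito: 1
  Khan: 20
Khan has the most first-place votes.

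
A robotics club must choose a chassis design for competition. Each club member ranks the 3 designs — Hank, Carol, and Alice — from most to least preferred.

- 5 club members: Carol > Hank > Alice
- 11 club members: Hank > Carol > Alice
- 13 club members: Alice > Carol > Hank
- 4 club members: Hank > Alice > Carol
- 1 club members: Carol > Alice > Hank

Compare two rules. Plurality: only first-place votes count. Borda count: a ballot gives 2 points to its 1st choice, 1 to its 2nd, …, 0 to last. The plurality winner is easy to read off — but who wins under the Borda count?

Plurality first-place counts: Hank 15, Carol 6, Alice 13 → Hank.
Borda totals: Hank 35, Carol 36, Alice 31 → Carol.

Carol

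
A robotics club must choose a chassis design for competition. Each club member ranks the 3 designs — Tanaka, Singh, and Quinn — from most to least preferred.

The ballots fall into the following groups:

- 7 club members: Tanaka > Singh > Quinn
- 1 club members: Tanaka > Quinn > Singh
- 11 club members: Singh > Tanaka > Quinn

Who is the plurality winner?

Singh

First-place vote totals:
  Tanaka: 8
  Singh: 11
  Quinn: 0
Singh has the most first-place votes.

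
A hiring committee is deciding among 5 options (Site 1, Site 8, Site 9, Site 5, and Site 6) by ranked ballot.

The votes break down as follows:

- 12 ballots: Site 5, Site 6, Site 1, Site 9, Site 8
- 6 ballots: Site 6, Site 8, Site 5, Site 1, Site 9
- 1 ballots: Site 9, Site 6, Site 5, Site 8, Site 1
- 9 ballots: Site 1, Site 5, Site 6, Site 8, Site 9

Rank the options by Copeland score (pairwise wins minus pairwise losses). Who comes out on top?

Pairwise results:
  Site 1 vs Site 8: Site 1 wins 21–7.
  Site 1 vs Site 9: Site 1 wins 27–1.
  Site 1 vs Site 5: Site 5 wins 19–9.
  Site 1 vs Site 6: Site 6 wins 19–9.
  Site 8 vs Site 9: Site 8 wins 15–13.
  Site 8 vs Site 5: Site 5 wins 22–6.
  Site 8 vs Site 6: Site 6 wins 28–0.
  Site 9 vs Site 5: Site 5 wins 27–1.
  Site 9 vs Site 6: Site 6 wins 27–1.
  Site 5 vs Site 6: Site 5 wins 21–7.
Copeland scores (wins − losses):
  Site 1: 2 − 2 = 0
  Site 8: 1 − 3 = -2
  Site 9: 0 − 4 = -4
  Site 5: 4 − 0 = 4
  Site 6: 3 − 1 = 2
Site 5 has the best Copeland score.

Site 5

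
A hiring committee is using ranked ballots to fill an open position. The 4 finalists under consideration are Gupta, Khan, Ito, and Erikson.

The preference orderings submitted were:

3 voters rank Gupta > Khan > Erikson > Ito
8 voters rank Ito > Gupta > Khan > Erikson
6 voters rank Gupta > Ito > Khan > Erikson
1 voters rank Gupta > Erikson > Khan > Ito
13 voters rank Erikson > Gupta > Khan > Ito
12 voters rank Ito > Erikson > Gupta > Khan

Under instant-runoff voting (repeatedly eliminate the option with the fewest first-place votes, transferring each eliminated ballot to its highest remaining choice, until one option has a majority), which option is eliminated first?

Khan

Round 1: Ito 20, Erikson 13, Gupta 10, Khan 0. Khan has the fewest and is eliminated.
Round 2: Ito 20, Erikson 13, Gupta 10. Gupta has the fewest and is eliminated.
Round 3: Ito 26, Erikson 17. Ito has a majority.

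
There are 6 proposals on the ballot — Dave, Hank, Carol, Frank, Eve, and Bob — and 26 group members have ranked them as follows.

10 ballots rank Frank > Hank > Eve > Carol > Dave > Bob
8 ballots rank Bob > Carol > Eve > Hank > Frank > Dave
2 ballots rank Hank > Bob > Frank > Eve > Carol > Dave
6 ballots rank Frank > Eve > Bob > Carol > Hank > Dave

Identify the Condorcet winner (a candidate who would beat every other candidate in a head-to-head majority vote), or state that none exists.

Frank

Head-to-head results (26 voters total):
Dave vs Hank: Hank wins 26–0.
Dave vs Carol: Carol wins 26–0.
Dave vs Frank: Frank wins 26–0.
Dave vs Eve: Eve wins 26–0.
Dave vs Bob: Bob wins 16–10.
Hank vs Carol: Carol wins 14–12.
Hank vs Frank: Frank wins 16–10.
Hank vs Eve: Eve wins 14–12.
Hank vs Bob: Bob wins 14–12.
Carol vs Frank: Frank wins 18–8.
Carol vs Eve: Eve wins 18–8.
Carol vs Bob: Bob wins 16–10.
Frank vs Eve: Frank wins 18–8.
Frank vs Bob: Frank wins 16–10.
Eve vs Bob: Eve wins 16–10.
Frank beats each rival — Dave (26–0), Hank (16–10), Carol (18–8), Eve (18–8), Bob (16–10) — so Frank is the Condorcet winner.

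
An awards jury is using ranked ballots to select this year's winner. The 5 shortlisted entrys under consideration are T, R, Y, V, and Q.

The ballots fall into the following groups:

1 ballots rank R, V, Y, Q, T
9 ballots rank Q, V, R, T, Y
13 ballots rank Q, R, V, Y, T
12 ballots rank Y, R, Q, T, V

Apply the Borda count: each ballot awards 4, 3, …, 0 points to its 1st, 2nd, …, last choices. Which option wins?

Borda scores:
  T: 0 + 9·1 + 13·0 + 12·1 = 21
  R: 4 + 9·2 + 13·3 + 12·3 = 97
  Y: 2 + 9·0 + 13·1 + 12·4 = 63
  V: 3 + 9·3 + 13·2 + 12·0 = 56
  Q: 1 + 9·4 + 13·4 + 12·2 = 113
Q has the highest total.

Q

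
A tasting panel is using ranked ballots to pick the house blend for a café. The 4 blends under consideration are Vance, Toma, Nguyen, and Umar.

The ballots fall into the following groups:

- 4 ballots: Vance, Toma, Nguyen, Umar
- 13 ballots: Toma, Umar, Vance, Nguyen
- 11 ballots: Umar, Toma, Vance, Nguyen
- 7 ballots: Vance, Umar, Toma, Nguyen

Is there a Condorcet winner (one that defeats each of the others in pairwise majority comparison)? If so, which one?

Head-to-head results (35 voters total):
Vance vs Toma: Toma wins 24–11.
Vance vs Nguyen: Vance wins 35–0.
Vance vs Umar: Umar wins 24–11.
Toma vs Nguyen: Toma wins 35–0.
Toma vs Umar: Umar wins 18–17.
Nguyen vs Umar: Umar wins 31–4.
Umar beats each rival — Vance (24–11), Toma (18–17), Nguyen (31–4) — so Umar is the Condorcet winner.

Umar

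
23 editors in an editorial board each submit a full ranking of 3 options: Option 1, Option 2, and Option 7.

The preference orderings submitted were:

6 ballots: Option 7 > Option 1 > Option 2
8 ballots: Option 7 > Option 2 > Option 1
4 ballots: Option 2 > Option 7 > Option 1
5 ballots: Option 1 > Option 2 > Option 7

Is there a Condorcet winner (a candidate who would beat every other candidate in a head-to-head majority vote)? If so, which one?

Option 7

Head-to-head results (23 voters total):
Option 1 vs Option 2: Option 2 wins 12–11.
Option 1 vs Option 7: Option 7 wins 18–5.
Option 2 vs Option 7: Option 7 wins 14–9.
Option 7 beats each rival — Option 1 (18–5), Option 2 (14–9) — so Option 7 is the Condorcet winner.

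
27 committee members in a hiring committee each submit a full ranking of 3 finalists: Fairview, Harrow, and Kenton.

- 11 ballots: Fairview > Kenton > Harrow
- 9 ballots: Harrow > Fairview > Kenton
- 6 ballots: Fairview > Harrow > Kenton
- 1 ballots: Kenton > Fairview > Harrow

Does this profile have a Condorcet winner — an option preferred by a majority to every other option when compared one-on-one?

Head-to-head results (27 voters total):
Fairview vs Harrow: Fairview wins 18–9.
Fairview vs Kenton: Fairview wins 26–1.
Harrow vs Kenton: Harrow wins 15–12.
Fairview beats each rival — Harrow (18–9), Kenton (26–1) — so Fairview is the Condorcet winner.

Yes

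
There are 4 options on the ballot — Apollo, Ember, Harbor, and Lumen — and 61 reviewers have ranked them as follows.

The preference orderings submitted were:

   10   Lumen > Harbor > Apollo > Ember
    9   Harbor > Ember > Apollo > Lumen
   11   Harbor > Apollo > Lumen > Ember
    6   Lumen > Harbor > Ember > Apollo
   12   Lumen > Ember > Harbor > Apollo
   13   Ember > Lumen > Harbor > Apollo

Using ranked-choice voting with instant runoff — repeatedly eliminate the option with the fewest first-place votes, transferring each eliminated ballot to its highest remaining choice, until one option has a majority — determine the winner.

Lumen

Round 1: Lumen 28, Harbor 20, Ember 13, Apollo 0. Apollo has the fewest and is eliminated.
Round 2: Lumen 28, Harbor 20, Ember 13. Ember has the fewest and is eliminated.
Round 3: Lumen 41, Harbor 20. Lumen has a majority.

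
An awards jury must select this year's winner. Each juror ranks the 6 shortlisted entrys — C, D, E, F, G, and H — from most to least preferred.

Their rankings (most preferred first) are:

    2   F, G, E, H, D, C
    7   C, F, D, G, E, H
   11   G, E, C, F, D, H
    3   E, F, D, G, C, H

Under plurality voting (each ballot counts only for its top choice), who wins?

First-place vote totals:
  C: 7
  D: 0
  E: 3
  F: 2
  G: 11
  H: 0
G has the most first-place votes.

G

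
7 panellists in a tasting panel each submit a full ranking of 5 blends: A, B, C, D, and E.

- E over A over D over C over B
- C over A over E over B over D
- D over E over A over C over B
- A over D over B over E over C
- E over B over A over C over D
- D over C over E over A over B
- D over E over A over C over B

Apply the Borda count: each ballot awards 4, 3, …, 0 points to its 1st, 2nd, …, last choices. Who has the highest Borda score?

Borda scores:
  A: 3 + 3 + 2 + 4 + 2 + 1 + 2 = 17
  B: 0 + 1 + 0 + 2 + 3 + 0 + 0 = 6
  C: 1 + 4 + 1 + 0 + 1 + 3 + 1 = 11
  D: 2 + 0 + 4 + 3 + 0 + 4 + 4 = 17
  E: 4 + 2 + 3 + 1 + 4 + 2 + 3 = 19
E has the highest total.

E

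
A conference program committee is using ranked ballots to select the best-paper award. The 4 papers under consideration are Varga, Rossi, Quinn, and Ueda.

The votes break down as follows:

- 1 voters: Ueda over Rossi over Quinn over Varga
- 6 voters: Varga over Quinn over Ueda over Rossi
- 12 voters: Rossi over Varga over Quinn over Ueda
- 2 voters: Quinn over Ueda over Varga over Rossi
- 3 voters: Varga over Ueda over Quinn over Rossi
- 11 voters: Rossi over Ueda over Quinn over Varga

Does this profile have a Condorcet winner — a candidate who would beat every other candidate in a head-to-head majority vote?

Yes

Head-to-head results (35 voters total):
Varga vs Rossi: Rossi wins 24–11.
Varga vs Quinn: Varga wins 21–14.
Varga vs Ueda: Varga wins 21–14.
Rossi vs Quinn: Rossi wins 24–11.
Rossi vs Ueda: Rossi wins 23–12.
Quinn vs Ueda: Quinn wins 20–15.
Rossi beats each rival — Varga (24–11), Quinn (24–11), Ueda (23–12) — so Rossi is the Condorcet winner.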